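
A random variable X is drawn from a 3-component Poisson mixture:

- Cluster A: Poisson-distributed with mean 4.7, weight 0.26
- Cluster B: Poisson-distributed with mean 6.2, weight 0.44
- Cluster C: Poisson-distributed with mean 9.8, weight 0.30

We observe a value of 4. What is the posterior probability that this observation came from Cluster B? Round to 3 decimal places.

By Bayes' theorem, P(k | x) = π_k f_k(x) / Σ_j π_j f_j(x).
Evaluate each component's likelihood at the observed value:
  f_A = e^(−4.7)·4.7^4/4! = 0.184925
  f_B = e^(−6.2)·6.2^4/4! = 0.124948
  f_C = e^(−9.8)·9.8^4/4! = 0.0213112
Weight by the priors:
  π_A·f_A = 0.26 × 0.184925 = 0.0480806
  π_B·f_B = 0.44 × 0.124948 = 0.0549772
  π_C·f_C = 0.30 × 0.0213112 = 0.00639335
Denominator: 0.0480806 + 0.0549772 + 0.00639335 = 0.109451
P(Cluster B | data) = 0.0549772 / 0.109451 ≈ 0.502

0.502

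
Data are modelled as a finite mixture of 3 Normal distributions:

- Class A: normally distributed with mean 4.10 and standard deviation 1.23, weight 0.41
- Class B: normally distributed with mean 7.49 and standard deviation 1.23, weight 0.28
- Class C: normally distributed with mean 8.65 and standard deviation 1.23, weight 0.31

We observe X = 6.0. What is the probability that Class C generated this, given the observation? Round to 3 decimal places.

0.105

P(component k | x) = P(Z=k)·f_k(x) / marginal(x), where marginal(x) = Σ_j P(Z=j)·f_j(x).
Evaluate each component's likelihood at the observed value:
  p_A = (1/(1.23·√(2π)))·exp(−(6.0−4.10)²/(2·1.23²)) = 0.324343·exp(-1.19307) = 0.0983694
  p_B = (1/(1.23·√(2π)))·exp(−(6.0−7.49)²/(2·1.23²)) = 0.324343·exp(-0.73372) = 0.155723
  p_C = (1/(1.23·√(2π)))·exp(−(6.0−8.65)²/(2·1.23²)) = 0.324343·exp(-2.32087) = 0.0318465
Prior × likelihood for each component:
  P(Z=A)·p_A = 0.41 × 0.0983694 = 0.0403314
  P(Z=B)·p_B = 0.28 × 0.155723 = 0.0436025
  P(Z=C)·p_C = 0.31 × 0.0318465 = 0.00987243
Normaliser: 0.0403314 + 0.0436025 + 0.00987243 = 0.0938063
P(Class C | the observation) = 0.00987243 / 0.0938063 ≈ 0.105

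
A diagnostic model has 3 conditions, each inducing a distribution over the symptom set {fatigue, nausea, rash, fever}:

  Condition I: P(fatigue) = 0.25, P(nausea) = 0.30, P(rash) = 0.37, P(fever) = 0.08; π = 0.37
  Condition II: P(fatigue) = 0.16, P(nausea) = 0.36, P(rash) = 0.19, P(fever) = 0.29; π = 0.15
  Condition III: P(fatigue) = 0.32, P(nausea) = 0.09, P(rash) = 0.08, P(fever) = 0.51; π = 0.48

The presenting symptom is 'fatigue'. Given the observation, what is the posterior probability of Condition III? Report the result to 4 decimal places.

0.5687

Apply Bayes' rule: the posterior for each component is proportional to its prior times its likelihood at x.
Evaluate each component's likelihood at the observed value:
  p_I = 0.25
  p_II = 0.16
  p_III = 0.32
Weight by the priors:
  π_I·p_I = 0.37 × 0.25 = 0.0925
  π_II·p_II = 0.15 × 0.16 = 0.024
  π_III·p_III = 0.48 × 0.32 = 0.1536
Evidence: 0.0925 + 0.024 + 0.1536 = 0.2701
So the posterior for Condition III is 0.1536 / 0.2701 ≈ 0.5687.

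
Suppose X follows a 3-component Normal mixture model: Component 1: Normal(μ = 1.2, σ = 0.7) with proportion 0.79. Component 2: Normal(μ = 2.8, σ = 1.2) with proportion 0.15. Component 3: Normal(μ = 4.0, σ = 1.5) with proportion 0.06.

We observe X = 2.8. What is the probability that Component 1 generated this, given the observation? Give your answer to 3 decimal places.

Posterior ∝ prior × likelihood, so P(k | x) ∝ P(Z=k) f_k(x); normalise over all components.
Normal densities:
  p_1 = 0.0418147
  p_2 = 0.332452
  p_3 = 0.193128
Weight by the priors:
  P(Z=1)·p_1 = 0.79 × 0.0418147 = 0.0330336
  P(Z=2)·p_2 = 0.15 × 0.332452 = 0.0498678
  P(Z=3)·p_3 = 0.06 × 0.193128 = 0.0115877
Sum: 0.0330336 + 0.0498678 + 0.0115877 = 0.094489
P(Component 1 | data) ≈ 0.350

0.350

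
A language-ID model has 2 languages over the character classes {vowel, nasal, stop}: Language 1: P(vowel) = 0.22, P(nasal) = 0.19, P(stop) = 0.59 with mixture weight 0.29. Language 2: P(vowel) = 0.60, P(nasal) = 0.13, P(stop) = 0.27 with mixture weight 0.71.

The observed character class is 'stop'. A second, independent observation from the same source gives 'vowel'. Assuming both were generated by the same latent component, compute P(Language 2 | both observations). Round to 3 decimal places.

The responsibility of component k is w_k f_k(x) divided by Σ_j w_j f_j(x).
Since both observations come from the same component, the likelihood for component k is f_k(x₁)·f_k(x₂).
  f_1 = [0.59] × [0.22] = 0.1298
  f_2 = [0.27] × [0.6] = 0.162
Multiply by the mixture weights:
  w_1·f_1 = 0.29 × 0.1298 = 0.037642
  w_2·f_2 = 0.71 × 0.162 = 0.11502
Normaliser: 0.037642 + 0.11502 = 0.152662
Responsibility of Language 2: 0.11502 / 0.152662 ≈ 0.753

0.753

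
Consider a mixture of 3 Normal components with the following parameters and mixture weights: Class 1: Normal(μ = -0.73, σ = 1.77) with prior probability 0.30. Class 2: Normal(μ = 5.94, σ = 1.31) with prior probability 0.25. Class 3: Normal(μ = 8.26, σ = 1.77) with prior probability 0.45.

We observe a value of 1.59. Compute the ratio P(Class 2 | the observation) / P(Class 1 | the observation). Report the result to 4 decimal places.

Since P(k|x) ∝ w_k f_k(x), the posterior odds are w_i f_i(x) / (w_j f_j(x)).
Normal densities:
  f_1 = 0.0954712
  f_2 = 0.00122822
  f_3 = 0.00018592
Odds = (0.25/0.30) × (0.00122822/0.0954712) = 0.833333 × 0.0128648 ≈ 0.0107

0.0107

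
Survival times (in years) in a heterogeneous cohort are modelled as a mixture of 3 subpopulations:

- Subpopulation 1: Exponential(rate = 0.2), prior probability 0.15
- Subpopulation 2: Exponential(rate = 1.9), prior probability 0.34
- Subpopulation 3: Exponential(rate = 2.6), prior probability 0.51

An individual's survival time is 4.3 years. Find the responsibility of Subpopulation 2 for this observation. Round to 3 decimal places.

Posterior ∝ prior × likelihood, so P(k | x) ∝ π_k f_k(x); normalise over all components.
Exponential densities:
  f_1 = 0.2·e^(−0.2·4.3) = 0.2·e^(−0.8600) = 0.0846324
  f_2 = 1.9·e^(−1.9·4.3) = 1.9·e^(−8.1700) = 0.000537734
  f_3 = 2.6·e^(−2.6·4.3) = 2.6·e^(−11.1800) = 3.62711e-05
Unnormalised posteriors:
  π_1·f_1 = 0.15 × 0.0846324 = 0.0126949
  π_2·f_2 = 0.34 × 0.000537734 = 0.00018283
  π_3·f_3 = 0.51 × 3.62711e-05 = 1.84983e-05
Normaliser: 0.0126949 + 0.00018283 + 1.84983e-05 = 0.0128962
Responsibility of Subpopulation 2: 0.00018283 / 0.0128962 ≈ 0.014

0.014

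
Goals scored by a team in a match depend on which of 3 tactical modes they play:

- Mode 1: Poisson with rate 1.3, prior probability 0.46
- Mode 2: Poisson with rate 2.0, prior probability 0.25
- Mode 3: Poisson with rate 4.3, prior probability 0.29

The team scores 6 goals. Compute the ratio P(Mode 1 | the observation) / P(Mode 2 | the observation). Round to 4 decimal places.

0.2794

Since P(k|x) ∝ π_k f_k(x), the posterior odds are π_i f_i(x) / (π_j f_j(x)).
Poisson probabilities:
  p_1 = 0.00182703
  p_2 = 0.0120298
  p_3 = 0.119127
Posterior odds = (π_1·p_1) / (π_2·p_2) = (0.46·0.00182703) / (0.25·0.0120298) = 0.000840432 / 0.00300745 ≈ 0.2794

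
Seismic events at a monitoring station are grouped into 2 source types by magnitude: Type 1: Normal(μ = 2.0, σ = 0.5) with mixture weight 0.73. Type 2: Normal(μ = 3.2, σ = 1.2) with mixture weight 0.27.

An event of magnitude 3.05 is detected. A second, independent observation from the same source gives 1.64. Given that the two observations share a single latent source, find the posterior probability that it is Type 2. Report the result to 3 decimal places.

0.243

The responsibility of component k is π_k f_k(x) divided by Σ_j π_j f_j(x).
Since both observations come from the same component, the likelihood for component k is f_k(x₁)·f_k(x₂).
  L_1 = [(1/(0.5·√(2π)))·exp(−(3.05−2.0)²/(2·0.5²)) = 0.797885·exp(-2.20500) = 0.0879672] × [0.615703] = 0.0541616
  L_2 = [(1/(1.2·√(2π)))·exp(−(3.05−3.2)²/(2·1.2²)) = 0.332452·exp(-0.00781) = 0.329865] × [0.142807] = 0.047107
Unnormalised posteriors:
  π_1·L_1 = 0.73 × 0.0541616 = 0.039538
  π_2·L_2 = 0.27 × 0.047107 = 0.0127189
Sum: 0.039538 + 0.0127189 = 0.0522569
So the posterior for Type 2 is 0.0127189 / 0.0522569 ≈ 0.243.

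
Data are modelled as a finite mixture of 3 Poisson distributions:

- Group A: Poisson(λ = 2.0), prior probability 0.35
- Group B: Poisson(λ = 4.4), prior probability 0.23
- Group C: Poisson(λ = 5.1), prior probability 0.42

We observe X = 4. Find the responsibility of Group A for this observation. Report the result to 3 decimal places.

Apply Bayes' rule: the posterior for each component is proportional to its prior times its likelihood at x.
Poisson probabilities:
  L_A = e^(−2.0)·2.0^4/4! = 0.0902235
  L_B = e^(−4.4)·4.4^4/4! = 0.191736
  L_C = e^(−5.1)·5.1^4/4! = 0.171857
Prior × likelihood for each component:
  π_A·L_A = 0.35 × 0.0902235 = 0.0315782
  π_B·L_B = 0.23 × 0.191736 = 0.0440993
  π_C·L_C = 0.42 × 0.171857 = 0.07218
Sum: 0.0315782 + 0.0440993 + 0.07218 = 0.147858
P(Group A | data) = 0.0315782 / 0.147858 ≈ 0.214

0.214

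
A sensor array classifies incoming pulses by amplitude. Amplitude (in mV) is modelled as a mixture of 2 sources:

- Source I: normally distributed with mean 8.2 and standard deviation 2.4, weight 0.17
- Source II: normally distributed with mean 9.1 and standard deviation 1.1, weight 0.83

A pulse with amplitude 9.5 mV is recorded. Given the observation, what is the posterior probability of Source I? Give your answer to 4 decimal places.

0.0797

By Bayes' theorem, P(k | x) = π_k f_k(x) / Σ_j π_j f_j(x).
Evaluate each component's likelihood at the observed value:
  p_I = 0.143545
  p_II = 0.339472
Prior × likelihood for each component:
  π_I·p_I = 0.17 × 0.143545 = 0.0244026
  π_II·p_II = 0.83 × 0.339472 = 0.281762
Marginal: 0.0244026 + 0.281762 = 0.306164
P(Source I | the observation) ≈ 0.0797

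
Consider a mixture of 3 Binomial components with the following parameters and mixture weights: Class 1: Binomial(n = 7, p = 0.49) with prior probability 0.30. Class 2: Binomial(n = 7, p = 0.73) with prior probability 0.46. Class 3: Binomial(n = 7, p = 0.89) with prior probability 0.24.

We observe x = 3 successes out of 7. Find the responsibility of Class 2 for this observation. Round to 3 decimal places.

Posterior ∝ prior × likelihood, so P(k | x) ∝ π_k f_k(x); normalise over all components.
Evaluate each component's likelihood at the observed value:
  p_1 = C(7,3)·0.49^3·0.51^4 = 35·0.117649·0.067652 = 0.278572
  p_2 = C(7,3)·0.73^3·0.27^4 = 35·0.389017·0.00531441 = 0.0723589
  p_3 = C(7,3)·0.89^3·0.11^4 = 35·0.704969·0.00014641 = 0.00361251
Multiply by the mixture weights:
  π_1·p_1 = 0.30 × 0.278572 = 0.0835715
  π_2·p_2 = 0.46 × 0.0723589 = 0.0332851
  π_3·p_3 = 0.24 × 0.00361251 = 0.000867002
Evidence: 0.0835715 + 0.0332851 + 0.000867002 = 0.117724
P(Class 2 | data) = 0.0332851 / 0.117724 ≈ 0.283

0.283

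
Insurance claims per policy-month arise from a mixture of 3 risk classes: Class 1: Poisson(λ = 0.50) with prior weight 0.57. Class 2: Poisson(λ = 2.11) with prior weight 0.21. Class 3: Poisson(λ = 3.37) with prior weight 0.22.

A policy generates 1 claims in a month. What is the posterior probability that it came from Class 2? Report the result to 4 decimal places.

Apply Bayes' rule: the posterior for each component is proportional to its prior times its likelihood at x.
Component likelihoods at x = 1 claims:
  f_1 = e^(−0.50)·0.50^1/1! = 0.303265
  f_2 = e^(−2.11)·2.11^1/1! = 0.255812
  f_3 = e^(−3.37)·3.37^1/1! = 0.115893
Prior × likelihood for each component:
  π_1·f_1 = 0.57 × 0.303265 = 0.172861
  π_2·f_2 = 0.21 × 0.255812 = 0.0537205
  π_3·f_3 = 0.22 × 0.115893 = 0.0254965
Evidence: 0.172861 + 0.0537205 + 0.0254965 = 0.252078
P(Class 2 | 1 claims) = 0.0537205 / 0.252078 ≈ 0.2131

0.2131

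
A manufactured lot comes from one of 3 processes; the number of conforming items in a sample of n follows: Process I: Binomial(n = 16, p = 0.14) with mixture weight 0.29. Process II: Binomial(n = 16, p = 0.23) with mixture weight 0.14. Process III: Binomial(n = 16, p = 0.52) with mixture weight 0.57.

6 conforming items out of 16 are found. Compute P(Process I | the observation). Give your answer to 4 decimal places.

0.0519

P(component k | x) = π_k·f_k(x) / marginal(x), where marginal(x) = Σ_j π_j·f_j(x).
Component likelihoods at x = 6 conforming items out of 16:
  f_I = C(16,6)·0.14^6·0.86^10 = 8008·7.52954e-06·0.221302 = 0.0133437
  f_II = C(16,6)·0.23^6·0.77^10 = 8008·0.000148036·0.0732668 = 0.0868557
  f_III = C(16,6)·0.52^6·0.48^10 = 8008·0.0197706·0.000649251 = 0.102791
Multiply by the mixture weights:
  π_I·f_I = 0.29 × 0.0133437 = 0.00386968
  π_II·f_II = 0.14 × 0.0868557 = 0.0121598
  π_III·f_III = 0.57 × 0.102791 = 0.0585911
Denominator: 0.00386968 + 0.0121598 + 0.0585911 = 0.0746205
P(Process I | the observation) ≈ 0.0519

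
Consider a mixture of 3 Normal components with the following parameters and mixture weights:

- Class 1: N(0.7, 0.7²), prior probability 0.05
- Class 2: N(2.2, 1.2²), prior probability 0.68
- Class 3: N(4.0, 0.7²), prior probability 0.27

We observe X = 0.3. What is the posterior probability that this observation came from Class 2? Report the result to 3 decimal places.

P(component k | x) = w_k·f_k(x) / marginal(x), where marginal(x) = Σ_j w_j·f_j(x).
Normal densities:
  f_1 = 0.484068
  f_2 = 0.0949189
  f_3 = 4.88634e-07
Prior × likelihood for each component:
  w_1·f_1 = 0.05 × 0.484068 = 0.0242034
  w_2·f_2 = 0.68 × 0.0949189 = 0.0645449
  w_3·f_3 = 0.27 × 4.88634e-07 = 1.31931e-07
Denominator: 0.0242034 + 0.0645449 + 1.31931e-07 = 0.0887484
Responsibility of Class 2: 0.0645449 / 0.0887484 ≈ 0.727

0.727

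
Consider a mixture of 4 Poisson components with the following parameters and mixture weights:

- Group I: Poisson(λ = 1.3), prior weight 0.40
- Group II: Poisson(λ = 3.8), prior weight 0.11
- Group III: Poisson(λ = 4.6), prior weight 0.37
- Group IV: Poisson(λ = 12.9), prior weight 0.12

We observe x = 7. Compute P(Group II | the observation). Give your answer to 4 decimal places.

Posterior ∝ prior × likelihood, so P(k | x) ∝ P(Z=k) f_k(x); normalise over all components.
Poisson probabilities:
  L_I = e^(−1.3)·1.3^7/7! = 0.000339305
  L_II = e^(−3.8)·3.8^7/7! = 0.050785
  L_III = e^(−4.6)·4.6^7/7! = 0.08692
  L_IV = e^(−12.9)·12.9^7/7! = 0.0294645
Unnormalised posteriors:
  P(Z=I)·L_I = 0.40 × 0.000339305 = 0.000135722
  P(Z=II)·L_II = 0.11 × 0.050785 = 0.00558635
  P(Z=III)·L_III = 0.37 × 0.08692 = 0.0321604
  P(Z=IV)·L_IV = 0.12 × 0.0294645 = 0.00353574
Denominator: 0.000135722 + 0.00558635 + 0.0321604 + 0.00353574 = 0.0414182
Responsibility of Group II: 0.00558635 / 0.0414182 ≈ 0.1349

0.1349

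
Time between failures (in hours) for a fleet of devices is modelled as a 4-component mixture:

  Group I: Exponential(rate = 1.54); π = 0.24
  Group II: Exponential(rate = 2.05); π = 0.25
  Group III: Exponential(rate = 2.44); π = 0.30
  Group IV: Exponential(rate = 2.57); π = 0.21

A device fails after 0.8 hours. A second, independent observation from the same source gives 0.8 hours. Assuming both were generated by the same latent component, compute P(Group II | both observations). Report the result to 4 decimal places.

0.2695

P(component k | x) = P(Z=k)·f_k(x) / marginal(x), where marginal(x) = Σ_j P(Z=j)·f_j(x).
Since both observations come from the same component, the likelihood for component k is f_k(x₁)·f_k(x₂).
  p_I = [1.54·e^(−1.54·0.8) = 1.54·e^(−1.2320) = 0.449231] × [0.449231] = 0.201809
  p_II = [2.05·e^(−2.05·0.8) = 2.05·e^(−1.6400) = 0.397659] × [0.397659] = 0.158133
  p_III = [2.44·e^(−2.44·0.8) = 2.44·e^(−1.9520) = 0.346455] × [0.346455] = 0.120031
  p_IV = [2.57·e^(−2.57·0.8) = 2.57·e^(−2.0560) = 0.32887] × [0.32887] = 0.108155
Multiply by the mixture weights:
  P(Z=I)·p_I = 0.24 × 0.201809 = 0.0484341
  P(Z=II)·p_II = 0.25 × 0.158133 = 0.0395332
  P(Z=III)·p_III = 0.30 × 0.120031 = 0.0360093
  P(Z=IV)·p_IV = 0.21 × 0.108155 = 0.0227126
Sum: 0.0484341 + 0.0395332 + 0.0360093 + 0.0227126 = 0.146689
Responsibility of Group II: 0.0395332 / 0.146689 ≈ 0.2695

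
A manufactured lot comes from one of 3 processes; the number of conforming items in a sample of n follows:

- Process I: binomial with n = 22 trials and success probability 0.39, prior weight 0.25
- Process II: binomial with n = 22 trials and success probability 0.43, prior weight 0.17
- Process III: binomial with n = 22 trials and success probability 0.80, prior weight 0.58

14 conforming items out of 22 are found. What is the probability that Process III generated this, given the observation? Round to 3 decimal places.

0.739

The responsibility of component k is P(Z=k) f_k(x) divided by Σ_j P(Z=j) f_j(x).
Binomial probabilities:
  p_I = 0.0115447
  p_II = 0.0263266
  p_III = 0.0360029
Multiply by the mixture weights:
  P(Z=I)·p_I = 0.25 × 0.0115447 = 0.00288616
  P(Z=II)·p_II = 0.17 × 0.0263266 = 0.00447552
  P(Z=III)·p_III = 0.58 × 0.0360029 = 0.0208817
Evidence: 0.00288616 + 0.00447552 + 0.0208817 = 0.0282434
P(Process III | the observation) = 0.0208817 / 0.0282434 ≈ 0.739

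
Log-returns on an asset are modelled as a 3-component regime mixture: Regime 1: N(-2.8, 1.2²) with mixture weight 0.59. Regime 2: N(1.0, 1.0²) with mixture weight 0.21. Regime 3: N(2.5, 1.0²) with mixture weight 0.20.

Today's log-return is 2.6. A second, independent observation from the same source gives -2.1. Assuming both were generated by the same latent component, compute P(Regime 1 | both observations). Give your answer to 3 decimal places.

The responsibility of component k is w_k f_k(x) divided by Σ_j w_j f_j(x).
Since both observations come from the same component, the likelihood for component k is f_k(x₁)·f_k(x₂).
  f_1 = [1.33198e-05] × [0.280439] = 3.73539e-06
  f_2 = [0.110921] × [0.00326682] = 0.000362358
  f_3 = [0.396953] × [1.01409e-05] = 4.02544e-06
Weight by the priors:
  w_1·f_1 = 0.59 × 3.73539e-06 = 2.20388e-06
  w_2·f_2 = 0.21 × 0.000362358 = 7.60952e-05
  w_3·f_3 = 0.20 × 4.02544e-06 = 8.05087e-07
Evidence: 2.20388e-06 + 7.60952e-05 + 8.05087e-07 = 7.91042e-05
Responsibility of Regime 1: 2.20388e-06 / 7.91042e-05 ≈ 0.028

0.028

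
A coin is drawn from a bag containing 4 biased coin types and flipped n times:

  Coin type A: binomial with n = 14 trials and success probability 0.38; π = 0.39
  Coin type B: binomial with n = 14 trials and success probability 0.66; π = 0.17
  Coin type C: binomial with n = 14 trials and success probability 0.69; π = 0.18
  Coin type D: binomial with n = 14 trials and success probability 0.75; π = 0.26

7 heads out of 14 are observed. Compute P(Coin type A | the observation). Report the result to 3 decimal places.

0.595

Apply Bayes' rule: the posterior for each component is proportional to its prior times its likelihood at x.
Binomial probabilities:
  f_A = 0.138285
  f_B = 0.0983348
  f_C = 0.0703109
  f_D = 0.0279612
Multiply by the mixture weights:
  P(Z=A)·f_A = 0.39 × 0.138285 = 0.0539311
  P(Z=B)·f_B = 0.17 × 0.0983348 = 0.0167169
  P(Z=C)·f_C = 0.18 × 0.0703109 = 0.012656
  P(Z=D)·f_D = 0.26 × 0.0279612 = 0.00726992
Denominator: 0.0539311 + 0.0167169 + 0.012656 + 0.00726992 = 0.0905739
So the posterior for Coin type A is 0.0539311 / 0.0905739 ≈ 0.595.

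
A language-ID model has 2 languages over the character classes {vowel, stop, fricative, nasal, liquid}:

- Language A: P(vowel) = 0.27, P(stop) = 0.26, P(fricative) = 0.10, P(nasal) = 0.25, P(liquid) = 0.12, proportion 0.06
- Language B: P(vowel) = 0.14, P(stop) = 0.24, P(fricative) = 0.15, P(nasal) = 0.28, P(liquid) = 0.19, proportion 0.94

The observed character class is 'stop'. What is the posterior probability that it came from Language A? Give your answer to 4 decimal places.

Posterior ∝ prior × likelihood, so P(k | x) ∝ π_k f_k(x); normalise over all components.
Categorical probabilities:
  f_A = 0.26
  f_B = 0.24
Weight by the priors:
  π_A·f_A = 0.06 × 0.26 = 0.0156
  π_B·f_B = 0.94 × 0.24 = 0.2256
Marginal: 0.0156 + 0.2256 = 0.2412
Responsibility of Language A: 0.0156 / 0.2412 ≈ 0.0647

0.0647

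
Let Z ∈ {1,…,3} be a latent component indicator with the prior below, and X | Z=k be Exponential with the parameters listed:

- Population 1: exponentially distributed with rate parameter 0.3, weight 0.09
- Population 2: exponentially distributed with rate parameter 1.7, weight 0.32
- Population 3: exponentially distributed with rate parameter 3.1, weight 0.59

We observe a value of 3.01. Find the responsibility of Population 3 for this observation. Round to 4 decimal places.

0.0113

The responsibility of component k is π_k f_k(x) divided by Σ_j π_j f_j(x).
Component likelihoods at x = 3.01:
  f_1 = 0.121606
  f_2 = 0.0101898
  f_3 = 0.000274764
Prior × likelihood for each component:
  π_1·f_1 = 0.09 × 0.121606 = 0.0109445
  π_2·f_2 = 0.32 × 0.0101898 = 0.00326072
  π_3·f_3 = 0.59 × 0.000274764 = 0.000162111
Sum: 0.0109445 + 0.00326072 + 0.000162111 = 0.0143673
So the posterior for Population 3 is 0.000162111 / 0.0143673 ≈ 0.0113.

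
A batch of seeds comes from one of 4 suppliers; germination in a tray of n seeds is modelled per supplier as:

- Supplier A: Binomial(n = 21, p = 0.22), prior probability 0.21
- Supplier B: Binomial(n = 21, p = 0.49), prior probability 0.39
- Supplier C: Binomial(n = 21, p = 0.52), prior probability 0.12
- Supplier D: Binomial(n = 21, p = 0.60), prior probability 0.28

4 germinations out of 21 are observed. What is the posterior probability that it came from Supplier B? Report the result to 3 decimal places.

By Bayes' theorem, P(k | x) = P(Z=k) f_k(x) / Σ_j P(Z=j) f_j(x).
Evaluate each component's likelihood at the observed value:
  L_A = C(21,4)·0.22^4·0.78^17 = 5985·0.00234256·0.0146423 = 0.205288
  L_B = C(21,4)·0.49^4·0.51^17 = 5985·0.057648·1.0683e-05 = 0.00368588
  L_C = C(21,4)·0.52^4·0.48^17 = 5985·0.0731162·3.81154e-06 = 0.00166793
  L_D = C(21,4)·0.60^4·0.40^17 = 5985·0.1296·1.71799e-07 = 0.000133257
Weight by the priors:
  P(Z=A)·L_A = 0.21 × 0.205288 = 0.0431104
  P(Z=B)·L_B = 0.39 × 0.00368588 = 0.00143749
  P(Z=C)·L_C = 0.12 × 0.00166793 = 0.000200152
  P(Z=D)·L_D = 0.28 × 0.000133257 = 3.73119e-05
Normaliser: 0.0431104 + 0.00143749 + 0.000200152 + 3.73119e-05 = 0.0447854
P(Supplier B | the observation) ≈ 0.032

0.032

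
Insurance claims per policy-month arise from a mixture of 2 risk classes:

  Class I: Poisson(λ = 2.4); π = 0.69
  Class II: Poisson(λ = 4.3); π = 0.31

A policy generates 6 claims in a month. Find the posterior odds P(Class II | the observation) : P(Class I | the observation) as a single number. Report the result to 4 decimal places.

2.2228

The posterior odds equal the prior odds times the likelihood ratio: (π_i/π_j)·(f_i(x)/f_j(x)).
Component likelihoods at x = 6 claims:
  f_I = 0.0240784
  f_II = 0.119127
Posterior odds = (π_II·f_II) / (π_I·f_I) = (0.31·0.119127) / (0.69·0.0240784) = 0.0369295 / 0.0166141 ≈ 2.2228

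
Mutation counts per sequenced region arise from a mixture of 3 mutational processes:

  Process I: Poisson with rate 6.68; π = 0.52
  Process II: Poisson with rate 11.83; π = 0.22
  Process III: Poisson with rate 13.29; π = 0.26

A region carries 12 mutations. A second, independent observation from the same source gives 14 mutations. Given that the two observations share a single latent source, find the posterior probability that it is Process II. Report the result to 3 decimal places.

0.428

By Bayes' theorem, P(k | x) = w_k f_k(x) / Σ_j w_j f_j(x).
Since both observations come from the same component, the likelihood for component k is f_k(x₁)·f_k(x₂).
  L_I = [e^(−6.68)·6.68^12/12! = 0.0206963] × [0.00507429] = 0.000105019
  L_II = [e^(−11.83)·11.83^12/12! = 0.114229] × [0.0878364] = 0.0100335
  L_III = [e^(−13.29)·13.29^12/12! = 0.107199] × [0.104032] = 0.0111521
Weight by the priors:
  w_I·L_I = 0.52 × 0.000105019 = 5.46099e-05
  w_II·L_II = 0.22 × 0.0100335 = 0.00220736
  w_III·L_III = 0.26 × 0.0111521 = 0.00289955
Denominator: 5.46099e-05 + 0.00220736 + 0.00289955 = 0.00516152
So the posterior for Process II is 0.00220736 / 0.00516152 ≈ 0.428.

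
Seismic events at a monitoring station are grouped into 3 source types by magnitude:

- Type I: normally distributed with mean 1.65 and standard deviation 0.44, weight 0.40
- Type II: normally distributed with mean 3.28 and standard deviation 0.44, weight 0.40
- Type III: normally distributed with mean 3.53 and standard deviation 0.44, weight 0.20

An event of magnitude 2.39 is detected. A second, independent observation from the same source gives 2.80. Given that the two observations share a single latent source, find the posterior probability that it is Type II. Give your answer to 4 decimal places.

P(component k | x) = π_k·f_k(x) / marginal(x), where marginal(x) = Σ_j π_j·f_j(x).
Since both observations come from the same component, the likelihood for component k is f_k(x₁)·f_k(x₂).
  L_I = [0.220421] × [0.0297923] = 0.00656686
  L_II = [0.117224] × [0.500074] = 0.0586205
  L_III = [0.0316074] × [0.228951] = 0.00723654
Multiply by the mixture weights:
  π_I·L_I = 0.40 × 0.00656686 = 0.00262674
  π_II·L_II = 0.40 × 0.0586205 = 0.0234482
  π_III·L_III = 0.20 × 0.00723654 = 0.00144731
Evidence: 0.00262674 + 0.0234482 + 0.00144731 = 0.0275223
So the posterior for Type II is 0.0234482 / 0.0275223 ≈ 0.8520.

0.8520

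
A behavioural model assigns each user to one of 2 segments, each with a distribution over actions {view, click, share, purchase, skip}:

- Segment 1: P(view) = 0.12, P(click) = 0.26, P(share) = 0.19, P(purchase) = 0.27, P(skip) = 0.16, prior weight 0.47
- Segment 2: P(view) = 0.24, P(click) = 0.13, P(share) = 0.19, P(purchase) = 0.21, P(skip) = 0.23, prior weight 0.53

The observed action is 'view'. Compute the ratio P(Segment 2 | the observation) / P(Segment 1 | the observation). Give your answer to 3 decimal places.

2.255

The posterior odds equal the prior odds times the likelihood ratio: (π_i/π_j)·(f_i(x)/f_j(x)).
Component likelihoods at x = 'view':
  L_1 = 0.12
  L_2 = 0.24
0.1272 / 0.0564 ≈ 2.255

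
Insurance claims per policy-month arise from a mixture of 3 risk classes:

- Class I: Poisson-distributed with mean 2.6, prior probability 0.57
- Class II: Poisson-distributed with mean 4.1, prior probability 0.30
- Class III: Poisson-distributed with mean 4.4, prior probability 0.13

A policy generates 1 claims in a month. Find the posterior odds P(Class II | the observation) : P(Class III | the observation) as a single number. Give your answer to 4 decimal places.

The posterior odds equal the prior odds times the likelihood ratio: (w_i/w_j)·(f_i(x)/f_j(x)).
Poisson probabilities:
  f_I = 0.193111
  f_II = 0.067948
  f_III = 0.0540203
0.0203844 / 0.00702264 ≈ 2.9027

2.9027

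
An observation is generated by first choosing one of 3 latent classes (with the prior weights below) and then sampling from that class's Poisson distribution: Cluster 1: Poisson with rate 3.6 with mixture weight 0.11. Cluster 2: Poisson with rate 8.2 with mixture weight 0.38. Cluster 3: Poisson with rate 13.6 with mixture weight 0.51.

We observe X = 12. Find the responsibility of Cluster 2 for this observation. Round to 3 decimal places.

The responsibility of component k is w_k f_k(x) divided by Σ_j w_j f_j(x).
Evaluate each component's likelihood at the observed value:
  L_1 = e^(−3.6)·3.6^12/12! = 0.000270292
  L_2 = e^(−8.2)·8.2^12/12! = 0.0529925
  L_3 = e^(−13.6)·13.6^12/12! = 0.103687
Prior × likelihood for each component:
  w_1·L_1 = 0.11 × 0.000270292 = 2.97321e-05
  w_2·L_2 = 0.38 × 0.0529925 = 0.0201372
  w_3·L_3 = 0.51 × 0.103687 = 0.0528805
Evidence: 2.97321e-05 + 0.0201372 + 0.0528805 = 0.0730473
Responsibility of Cluster 2: 0.0201372 / 0.0730473 ≈ 0.276

0.276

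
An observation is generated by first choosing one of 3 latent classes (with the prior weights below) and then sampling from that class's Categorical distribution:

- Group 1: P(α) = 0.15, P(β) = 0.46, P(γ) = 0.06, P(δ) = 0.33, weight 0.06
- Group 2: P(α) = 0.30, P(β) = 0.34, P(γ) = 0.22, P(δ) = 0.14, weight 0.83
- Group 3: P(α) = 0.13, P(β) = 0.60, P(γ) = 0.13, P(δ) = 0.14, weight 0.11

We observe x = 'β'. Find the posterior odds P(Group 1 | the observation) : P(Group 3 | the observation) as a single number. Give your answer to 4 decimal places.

The posterior odds equal the prior odds times the likelihood ratio: (P(Z=i)/P(Z=j))·(f_i(x)/f_j(x)).
Component likelihoods at x = 'β':
  f_1 = P(β | comp) = 0.46
  f_2 = P(β | comp) = 0.34
  f_3 = P(β | comp) = 0.60
Odds = (0.06/0.11) × (0.46/0.6) = 0.545455 × 0.766667 ≈ 0.4182

0.4182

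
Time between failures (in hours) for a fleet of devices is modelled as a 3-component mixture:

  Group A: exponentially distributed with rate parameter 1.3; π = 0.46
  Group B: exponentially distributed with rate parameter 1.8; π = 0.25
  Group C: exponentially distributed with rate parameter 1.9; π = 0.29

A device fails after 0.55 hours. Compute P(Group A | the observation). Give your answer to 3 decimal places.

0.448

The responsibility of component k is π_k f_k(x) divided by Σ_j π_j f_j(x).
Component likelihoods at x = 0.55 hours:
  p_A = 1.3·e^(−1.3·0.55) = 1.3·e^(−0.7150) = 0.63595
  p_B = 1.8·e^(−1.8·0.55) = 1.8·e^(−0.9900) = 0.668838
  p_C = 1.9·e^(−1.9·0.55) = 1.9·e^(−1.0450) = 0.668214
Unnormalised posteriors:
  π_A·p_A = 0.46 × 0.63595 = 0.292537
  π_B·p_B = 0.25 × 0.668838 = 0.16721
  π_C·p_C = 0.29 × 0.668214 = 0.193782
Evidence: 0.292537 + 0.16721 + 0.193782 = 0.653529
Responsibility of Group A: 0.292537 / 0.653529 ≈ 0.448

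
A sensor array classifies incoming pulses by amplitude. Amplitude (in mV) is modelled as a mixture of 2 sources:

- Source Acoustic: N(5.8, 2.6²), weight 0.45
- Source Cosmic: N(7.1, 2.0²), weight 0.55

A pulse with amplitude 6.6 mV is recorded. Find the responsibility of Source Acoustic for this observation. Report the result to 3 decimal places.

0.382

P(component k | x) = P(Z=k)·f_k(x) / marginal(x), where marginal(x) = Σ_j P(Z=j)·f_j(x).
Component likelihoods at x = 6.6 mV:
  f_Acoustic = (1/(2.6·√(2π)))·exp(−(6.6−5.8)²/(2·2.6²)) = 0.153439·exp(-0.04734) = 0.146345
  f_Cosmic = (1/(2.0·√(2π)))·exp(−(6.6−7.1)²/(2·2.0²)) = 0.199471·exp(-0.03125) = 0.193334
Unnormalised posteriors:
  P(Z=Acoustic)·f_Acoustic = 0.45 × 0.146345 = 0.0658553
  P(Z=Cosmic)·f_Cosmic = 0.55 × 0.193334 = 0.106334
Evidence: 0.0658553 + 0.106334 = 0.172189
So the posterior for Source Acoustic is 0.0658553 / 0.172189 ≈ 0.382.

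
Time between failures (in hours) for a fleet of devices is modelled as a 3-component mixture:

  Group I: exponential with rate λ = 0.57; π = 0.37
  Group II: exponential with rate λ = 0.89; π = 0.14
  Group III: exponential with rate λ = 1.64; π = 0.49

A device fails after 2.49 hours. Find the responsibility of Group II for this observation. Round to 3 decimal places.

Apply Bayes' rule: the posterior for each component is proportional to its prior times its likelihood at x.
Component likelihoods at x = 2.49 hours:
  L_I = 0.137873
  L_II = 0.0970398
  L_III = 0.0276286
Prior × likelihood for each component:
  P(Z=I)·L_I = 0.37 × 0.137873 = 0.0510132
  P(Z=II)·L_II = 0.14 × 0.0970398 = 0.0135856
  P(Z=III)·L_III = 0.49 × 0.0276286 = 0.013538
Normaliser: 0.0510132 + 0.0135856 + 0.013538 = 0.0781368
P(Group II | 2.49 hours) ≈ 0.174

0.174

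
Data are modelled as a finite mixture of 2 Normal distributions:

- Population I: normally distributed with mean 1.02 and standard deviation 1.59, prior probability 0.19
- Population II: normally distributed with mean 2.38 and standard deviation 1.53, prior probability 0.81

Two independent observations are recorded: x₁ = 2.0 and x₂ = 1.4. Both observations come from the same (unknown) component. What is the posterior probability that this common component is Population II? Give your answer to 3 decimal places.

0.819

Apply Bayes' rule: the posterior for each component is proportional to its prior times its likelihood at x.
Since both observations come from the same component, the likelihood for component k is f_k(x₁)·f_k(x₂).
  p_I = [0.207501] × [0.243843] = 0.0505977
  p_II = [0.252827] × [0.212388] = 0.0536974
Unnormalised posteriors:
  π_I·p_I = 0.19 × 0.0505977 = 0.00961356
  π_II·p_II = 0.81 × 0.0536974 = 0.0434949
Normaliser: 0.00961356 + 0.0434949 = 0.0531085
P(Population II | x₁,x₂) ≈ 0.819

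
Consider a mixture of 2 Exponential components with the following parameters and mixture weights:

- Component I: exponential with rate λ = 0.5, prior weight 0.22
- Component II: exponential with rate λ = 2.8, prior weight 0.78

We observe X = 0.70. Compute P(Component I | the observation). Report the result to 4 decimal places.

The responsibility of component k is π_k f_k(x) divided by Σ_j π_j f_j(x).
Exponential densities:
  f_I = 0.352344
  f_II = 0.394404
Weight by the priors:
  π_I·f_I = 0.22 × 0.352344 = 0.0775157
  π_II·f_II = 0.78 × 0.394404 = 0.307635
Denominator: 0.0775157 + 0.307635 = 0.38515
P(Component I | data) = 0.0775157 / 0.38515 ≈ 0.2013

0.2013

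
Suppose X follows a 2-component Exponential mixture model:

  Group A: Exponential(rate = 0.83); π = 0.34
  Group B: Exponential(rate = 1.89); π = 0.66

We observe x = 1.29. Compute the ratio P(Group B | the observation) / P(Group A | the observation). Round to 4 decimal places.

1.1261

The posterior odds equal the prior odds times the likelihood ratio: (P(Z=i)/P(Z=j))·(f_i(x)/f_j(x)).
Evaluate each component's likelihood at the observed value:
  L_A = 0.83·e^(−0.83·1.29) = 0.83·e^(−1.0707) = 0.284498
  L_B = 1.89·e^(−1.89·1.29) = 1.89·e^(−2.4381) = 0.165047
0.108931 / 0.0967293 ≈ 1.1261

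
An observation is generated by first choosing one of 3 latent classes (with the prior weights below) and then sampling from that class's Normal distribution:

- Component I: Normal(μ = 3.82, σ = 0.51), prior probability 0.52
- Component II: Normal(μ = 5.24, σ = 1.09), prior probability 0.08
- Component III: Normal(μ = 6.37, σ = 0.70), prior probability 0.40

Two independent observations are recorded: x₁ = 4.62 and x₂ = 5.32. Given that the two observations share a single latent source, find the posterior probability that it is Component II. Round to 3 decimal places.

0.747

The responsibility of component k is w_k f_k(x) divided by Σ_j w_j f_j(x).
Since both observations come from the same component, the likelihood for component k is f_k(x₁)·f_k(x₂).
  p_I = [(1/(0.51·√(2π)))·exp(−(4.62−3.82)²/(2·0.51²)) = 0.782240·exp(-1.23030) = 0.228575] × [0.0103491] = 0.00236555
  p_II = [(1/(1.09·√(2π)))·exp(−(4.62−5.24)²/(2·1.09²)) = 0.366002·exp(-0.16177) = 0.311335] × [0.365018] = 0.113643
  p_III = [(1/(0.70·√(2π)))·exp(−(4.62−6.37)²/(2·0.70²)) = 0.569918·exp(-3.12500) = 0.0250404] × [0.185025] = 0.00463311
Prior × likelihood for each component:
  w_I·p_I = 0.52 × 0.00236555 = 0.00123009
  w_II·p_II = 0.08 × 0.113643 = 0.00909141
  w_III·p_III = 0.40 × 0.00463311 = 0.00185324
Sum: 0.00123009 + 0.00909141 + 0.00185324 = 0.0121747
P(Component II | data) ≈ 0.747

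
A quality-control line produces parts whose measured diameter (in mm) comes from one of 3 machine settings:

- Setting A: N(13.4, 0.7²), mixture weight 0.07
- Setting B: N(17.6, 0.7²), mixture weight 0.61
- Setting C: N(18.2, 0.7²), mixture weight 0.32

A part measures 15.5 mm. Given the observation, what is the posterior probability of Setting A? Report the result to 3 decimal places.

0.100

P(component k | x) = w_k·f_k(x) / marginal(x), where marginal(x) = Σ_j w_j·f_j(x).
Evaluate each component's likelihood at the observed value:
  L_A = (1/(0.7·√(2π)))·exp(−(15.5−13.4)²/(2·0.7²)) = 0.569918·exp(-4.50000) = 0.00633121
  L_B = (1/(0.7·√(2π)))·exp(−(15.5−17.6)²/(2·0.7²)) = 0.569918·exp(-4.50000) = 0.00633121
  L_C = (1/(0.7·√(2π)))·exp(−(15.5−18.2)²/(2·0.7²)) = 0.569918·exp(-7.43878) = 0.000335114
Unnormalised posteriors:
  w_A·L_A = 0.07 × 0.00633121 = 0.000443185
  w_B·L_B = 0.61 × 0.00633121 = 0.00386204
  w_C·L_C = 0.32 × 0.000335114 = 0.000107237
Marginal: 0.000443185 + 0.00386204 + 0.000107237 = 0.00441246
So the posterior for Setting A is 0.000443185 / 0.00441246 ≈ 0.100.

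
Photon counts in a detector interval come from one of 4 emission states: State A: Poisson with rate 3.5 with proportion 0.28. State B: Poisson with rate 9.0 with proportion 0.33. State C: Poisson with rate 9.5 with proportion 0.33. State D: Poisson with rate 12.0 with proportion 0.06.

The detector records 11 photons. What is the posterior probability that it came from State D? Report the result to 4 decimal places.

P(component k | x) = π_k·f_k(x) / marginal(x), where marginal(x) = Σ_j π_j·f_j(x).
Component likelihoods at x = 11 photons:
  f_A = 0.000730402
  f_B = 0.0970201
  f_C = 0.106661
  f_D = 0.114368
Multiply by the mixture weights:
  π_A·f_A = 0.28 × 0.000730402 = 0.000204513
  π_B·f_B = 0.33 × 0.0970201 = 0.0320166
  π_C·f_C = 0.33 × 0.106661 = 0.0351982
  π_D·f_D = 0.06 × 0.114368 = 0.00686207
Denominator: 0.000204513 + 0.0320166 + 0.0351982 + 0.00686207 = 0.0742814
P(State D | 11 photons) = 0.00686207 / 0.0742814 ≈ 0.0924

0.0924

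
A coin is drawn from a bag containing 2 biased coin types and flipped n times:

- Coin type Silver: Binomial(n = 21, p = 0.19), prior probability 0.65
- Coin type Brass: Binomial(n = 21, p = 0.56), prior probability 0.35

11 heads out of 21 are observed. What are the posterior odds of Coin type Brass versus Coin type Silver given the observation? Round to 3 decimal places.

175.635

Only the two components matter; the odds are (P(Z=i) f_i(x)) / (P(Z=j) f_j(x)).
Component likelihoods at x = 11 heads out of 21:
  p_Silver = C(21,11)·0.19^11·0.81^10 = 352716·1.1649e-08·0.121577 = 0.000499534
  p_Brass = C(21,11)·0.56^11·0.44^10 = 352716·0.00169851·0.000271974 = 0.162937
0.057028 / 0.000324697 ≈ 175.635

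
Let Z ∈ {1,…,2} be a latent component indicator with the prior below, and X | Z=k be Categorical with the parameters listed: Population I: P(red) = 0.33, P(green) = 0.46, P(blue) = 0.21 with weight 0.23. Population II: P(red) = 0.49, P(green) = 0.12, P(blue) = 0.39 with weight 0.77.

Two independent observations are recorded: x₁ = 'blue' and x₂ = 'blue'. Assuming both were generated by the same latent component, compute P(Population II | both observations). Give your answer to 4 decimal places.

The responsibility of component k is π_k f_k(x) divided by Σ_j π_j f_j(x).
Since both observations come from the same component, the likelihood for component k is f_k(x₁)·f_k(x₂).
  f_I = [P(blue | comp) = 0.21] × [0.21] = 0.0441
  f_II = [P(blue | comp) = 0.39] × [0.39] = 0.1521
Weight by the priors:
  π_I·f_I = 0.23 × 0.0441 = 0.010143
  π_II·f_II = 0.77 × 0.1521 = 0.117117
Denominator: 0.010143 + 0.117117 = 0.12726
So the posterior for Population II is 0.117117 / 0.12726 ≈ 0.9203.

0.9203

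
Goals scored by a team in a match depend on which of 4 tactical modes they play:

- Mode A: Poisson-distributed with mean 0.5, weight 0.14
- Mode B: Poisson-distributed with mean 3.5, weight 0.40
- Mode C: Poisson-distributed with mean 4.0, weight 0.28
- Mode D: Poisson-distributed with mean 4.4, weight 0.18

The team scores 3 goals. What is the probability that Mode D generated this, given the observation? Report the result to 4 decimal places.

0.1801

Posterior ∝ prior × likelihood, so P(k | x) ∝ π_k f_k(x); normalise over all components.
Evaluate each component's likelihood at the observed value:
  L_A = 0.0126361
  L_B = 0.215785
  L_C = 0.195367
  L_D = 0.174305
Multiply by the mixture weights:
  π_A·L_A = 0.14 × 0.0126361 = 0.00176905
  π_B·L_B = 0.40 × 0.215785 = 0.0863142
  π_C·L_C = 0.28 × 0.195367 = 0.0547027
  π_D·L_D = 0.18 × 0.174305 = 0.031375
Normaliser: 0.00176905 + 0.0863142 + 0.0547027 + 0.031375 = 0.174161
P(Mode D | x) = 0.031375 / 0.174161 ≈ 0.1801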